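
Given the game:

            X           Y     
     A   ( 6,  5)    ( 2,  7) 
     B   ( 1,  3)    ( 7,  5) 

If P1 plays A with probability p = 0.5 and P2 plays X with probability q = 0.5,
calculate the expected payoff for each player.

E[P1] = 4.0, E[P2] = 5.0

Work:
E[P1] = p·q·π₁(A,X) + p·(1-q)·π₁(A,Y) + (1-p)·q·π₁(B,X) + (1-p)·(1-q)·π₁(B,Y)
= 0.5·0.5·6 + 0.5·0.5·2 + 0.5·0.5·1 + 0.5·0.5·7
= 4.0

E[P2] = 5.0 (similar calculation)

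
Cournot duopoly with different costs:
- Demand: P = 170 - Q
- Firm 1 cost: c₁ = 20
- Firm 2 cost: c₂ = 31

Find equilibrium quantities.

q₁* = 53.67, q₂* = 42.67

Work:
Reaction: q₁ = (170 - 20 - q₂)/2
Reaction: q₂ = (170 - 31 - q₁)/2
Solve simultaneously:
q₁* = (170 - 2×20 + 31)/3 = 53.67
q₂* = (170 - 2×31 + 20)/3 = 42.67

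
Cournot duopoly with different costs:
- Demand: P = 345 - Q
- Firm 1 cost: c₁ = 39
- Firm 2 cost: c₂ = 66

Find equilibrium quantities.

q₁* = 111.0, q₂* = 84.0

Work:
Reaction: q₁ = (345 - 39 - q₂)/2
Reaction: q₂ = (345 - 66 - q₁)/2
Solve simultaneously:
q₁* = (345 - 2×39 + 66)/3 = 111.0
q₂* = (345 - 2×66 + 39)/3 = 84.0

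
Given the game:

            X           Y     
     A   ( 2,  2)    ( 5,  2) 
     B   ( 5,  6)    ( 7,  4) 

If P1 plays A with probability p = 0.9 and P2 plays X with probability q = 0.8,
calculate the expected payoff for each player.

E[P1] = 2.88, E[P2] = 2.36

Work:
E[P1] = p·q·π₁(A,X) + p·(1-q)·π₁(A,Y) + (1-p)·q·π₁(B,X) + (1-p)·(1-q)·π₁(B,Y)
= 0.9·0.8·2 + 0.9·0.2·5 + 0.1·0.8·5 + 0.1·0.2·7
= 2.88

E[P2] = 2.36 (similar calculation)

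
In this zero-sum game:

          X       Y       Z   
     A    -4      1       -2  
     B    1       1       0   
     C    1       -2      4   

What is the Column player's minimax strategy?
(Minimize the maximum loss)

Column should play X or Y (all achieve the minimum), value = 1

Work:
Column player minimizes Row's maximum payoff:
Column X: max payoff to Row = 1
Column Y: max payoff to Row = 1
Column Z: max payoff to Row = 4
Minimum is 1, achieved by columns X, Y (tied).
Each of X or Y is a minimax strategy.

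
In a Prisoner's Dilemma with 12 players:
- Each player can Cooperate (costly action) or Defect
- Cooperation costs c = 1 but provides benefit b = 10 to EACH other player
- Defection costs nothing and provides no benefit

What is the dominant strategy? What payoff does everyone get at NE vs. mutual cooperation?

Dominant: Defect; NE payoff = 0; Coop payoff = 109

Work:
Defect dominates (saves cost c = 1, benefit to others is external)
NE: All defect → everyone gets 0
If all cooperate: each receives (11)×10 - 1 = 109
Social dilemma: 109 > 0 but NE gives 0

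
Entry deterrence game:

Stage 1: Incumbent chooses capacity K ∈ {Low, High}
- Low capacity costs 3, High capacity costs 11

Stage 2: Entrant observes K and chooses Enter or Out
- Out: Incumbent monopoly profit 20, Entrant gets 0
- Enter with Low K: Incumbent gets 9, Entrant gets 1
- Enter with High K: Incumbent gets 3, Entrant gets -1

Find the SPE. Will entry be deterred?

SPE: (High, Enter|Low, Out|High); Entry deterred. Incumbent net profit = 9

Work:
After Low K: Entrant enters (1 > 0)
After High K: Entrant stays out (-1 < 0)
Incumbent: Low → 9−3=6, High → 20−11=9
Incumbent chooses High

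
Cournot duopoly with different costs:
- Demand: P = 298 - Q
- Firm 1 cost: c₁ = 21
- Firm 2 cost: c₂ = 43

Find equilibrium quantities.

q₁* = 99.67, q₂* = 77.67

Work:
Reaction: q₁ = (298 - 21 - q₂)/2
Reaction: q₂ = (298 - 43 - q₁)/2
Solve simultaneously:
q₁* = (298 - 2×21 + 43)/3 = 99.67
q₂* = (298 - 2×43 + 21)/3 = 77.67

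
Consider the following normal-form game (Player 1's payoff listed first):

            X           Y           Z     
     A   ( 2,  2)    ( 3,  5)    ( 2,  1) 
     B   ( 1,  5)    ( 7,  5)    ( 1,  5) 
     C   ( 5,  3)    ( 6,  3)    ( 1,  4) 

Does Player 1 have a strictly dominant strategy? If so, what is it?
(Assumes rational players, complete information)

No strictly dominant strategy exists for Player 1

Work:
A strategy strictly dominates another if it gives a strictly higher payoff against every opponent action. Compare each pair of P1's strategies column-by-column:
  A vs B: [2 vs 1, 3 vs 7, 2 vs 1] → A does not strictly dominate B (column Y: 3 ≤ 7)
  A vs C: [2 vs 5, 3 vs 6, 2 vs 1] → A does not strictly dominate C (column X: 2 ≤ 5)
  B vs A: [1 vs 2, 7 vs 3, 1 vs 2] → B does not strictly dominate A (column X: 1 ≤ 2)
  B vs C: [1 vs 5, 7 vs 6, 1 vs 1] → B does not strictly dominate C (column X: 1 ≤ 5)
  C vs A: [5 vs 2, 6 vs 3, 1 vs 2] → C does not strictly dominate A (column Z: 1 ≤ 2)
  C vs B: [5 vs 1, 6 vs 7, 1 vs 1] → C does not strictly dominate B (column Y: 6 ≤ 7)
No single strategy strictly dominates all others → no strictly dominant strategy.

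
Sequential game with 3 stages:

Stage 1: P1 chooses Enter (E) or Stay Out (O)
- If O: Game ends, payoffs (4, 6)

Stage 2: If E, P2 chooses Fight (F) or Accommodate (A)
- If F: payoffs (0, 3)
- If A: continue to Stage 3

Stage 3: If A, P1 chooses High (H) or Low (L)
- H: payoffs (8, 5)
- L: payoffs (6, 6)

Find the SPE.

SPE: (E, A, H); Outcome (8, 5)

Work:
Stage 3: P1 chooses H (8 vs 6)
Stage 2: P2: F->3, A->5 (anticipating H). Choose A
Stage 1: P1: O->4, E->8 (anticipating A, H). Choose E
SPE path: E -> A -> H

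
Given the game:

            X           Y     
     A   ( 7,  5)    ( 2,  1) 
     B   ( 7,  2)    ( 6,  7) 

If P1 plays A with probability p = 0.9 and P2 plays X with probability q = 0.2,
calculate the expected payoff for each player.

E[P1] = 3.32, E[P2] = 2.22

Work:
E[P1] = p·q·π₁(A,X) + p·(1-q)·π₁(A,Y) + (1-p)·q·π₁(B,X) + (1-p)·(1-q)·π₁(B,Y)
= 0.9·0.2·7 + 0.9·0.8·2 + 0.1·0.2·7 + 0.1·0.8·6
= 3.32

E[P2] = 2.22 (similar calculation)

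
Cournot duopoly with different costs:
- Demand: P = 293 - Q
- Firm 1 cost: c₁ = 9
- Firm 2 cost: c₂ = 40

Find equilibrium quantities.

q₁* = 105.0, q₂* = 74.0

Work:
Reaction: q₁ = (293 - 9 - q₂)/2
Reaction: q₂ = (293 - 40 - q₁)/2
Solve simultaneously:
q₁* = (293 - 2×9 + 40)/3 = 105.0
q₂* = (293 - 2×40 + 9)/3 = 74.0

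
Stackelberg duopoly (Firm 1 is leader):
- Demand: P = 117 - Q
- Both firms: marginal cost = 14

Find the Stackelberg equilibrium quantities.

q₁* (leader) = 51.5, q₂* (follower) = 25.75

Work:
Follower's reaction: q₂ = (a - c - q₁)/2
Leader substitutes: π₁ = q₁·(a - q₁ - (a-c-q₁)/2 - c)
FOC: q₁* = (117 - 14)/2 = 51.50
Then: q₂* = (117 - 14 - 51.5)/2 = 25.75
Leader has first-mover advantage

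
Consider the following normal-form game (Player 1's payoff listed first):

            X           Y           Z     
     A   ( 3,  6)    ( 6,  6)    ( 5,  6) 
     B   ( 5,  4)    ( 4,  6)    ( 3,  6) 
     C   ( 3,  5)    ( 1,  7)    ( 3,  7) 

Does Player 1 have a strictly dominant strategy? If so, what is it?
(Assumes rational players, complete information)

No strictly dominant strategy exists for Player 1

Work:
A strategy strictly dominates another if it gives a strictly higher payoff against every opponent action. Compare each pair of P1's strategies column-by-column:
  A vs B: [3 vs 5, 6 vs 4, 5 vs 3] → A does not strictly dominate B (column X: 3 ≤ 5)
  A vs C: [3 vs 3, 6 vs 1, 5 vs 3] → A does not strictly dominate C (column X: 3 ≤ 3)
  B vs A: [5 vs 3, 4 vs 6, 3 vs 5] → B does not strictly dominate A (column Y: 4 ≤ 6)
  B vs C: [5 vs 3, 4 vs 1, 3 vs 3] → B does not strictly dominate C (column Z: 3 ≤ 3)
  C vs A: [3 vs 3, 1 vs 6, 3 vs 5] → C does not strictly dominate A (column X: 3 ≤ 3)
  C vs B: [3 vs 5, 1 vs 4, 3 vs 3] → C does not strictly dominate B (column X: 3 ≤ 5)
No single strategy strictly dominates all others → no strictly dominant strategy.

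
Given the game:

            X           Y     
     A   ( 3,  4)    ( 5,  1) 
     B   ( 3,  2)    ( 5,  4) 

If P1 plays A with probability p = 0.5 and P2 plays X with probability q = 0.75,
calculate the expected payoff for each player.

E[P1] = 3.5, E[P2] = 2.875

Work:
E[P1] = p·q·π₁(A,X) + p·(1-q)·π₁(A,Y) + (1-p)·q·π₁(B,X) + (1-p)·(1-q)·π₁(B,Y)
= 0.5·0.75·3 + 0.5·0.25·5 + 0.5·0.75·3 + 0.5·0.25·5
= 3.5

E[P2] = 2.875 (similar calculation)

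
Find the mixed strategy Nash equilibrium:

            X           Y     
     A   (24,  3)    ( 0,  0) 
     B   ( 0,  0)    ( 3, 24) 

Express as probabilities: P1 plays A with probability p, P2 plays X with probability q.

p = 0.8889, q = 0.1111

Work:
Find probabilities that make opponent indifferent:
P2 chooses q to make P1 indifferent between A and B
P1 chooses p to make P2 indifferent between X and Y
Mixed NE: P1 plays (A: 0.8889, B: 0.1111), P2 plays (X: 0.1111, Y: 0.8889)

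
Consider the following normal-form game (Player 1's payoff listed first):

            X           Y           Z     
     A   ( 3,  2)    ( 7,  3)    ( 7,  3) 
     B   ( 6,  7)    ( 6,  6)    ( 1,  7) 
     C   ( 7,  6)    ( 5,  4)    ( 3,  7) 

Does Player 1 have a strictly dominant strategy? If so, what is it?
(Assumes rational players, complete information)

No strictly dominant strategy exists for Player 1

Work:
A strategy strictly dominates another if it gives a strictly higher payoff against every opponent action. Compare each pair of P1's strategies column-by-column:
  A vs B: [3 vs 6, 7 vs 6, 7 vs 1] → A does not strictly dominate B (column X: 3 ≤ 6)
  A vs C: [3 vs 7, 7 vs 5, 7 vs 3] → A does not strictly dominate C (column X: 3 ≤ 7)
  B vs A: [6 vs 3, 6 vs 7, 1 vs 7] → B does not strictly dominate A (column Y: 6 ≤ 7)
  B vs C: [6 vs 7, 6 vs 5, 1 vs 3] → B does not strictly dominate C (column X: 6 ≤ 7)
  C vs A: [7 vs 3, 5 vs 7, 3 vs 7] → C does not strictly dominate A (column Y: 5 ≤ 7)
  C vs B: [7 vs 6, 5 vs 6, 3 vs 1] → C does not strictly dominate B (column Y: 5 ≤ 6)
No single strategy strictly dominates all others → no strictly dominant strategy.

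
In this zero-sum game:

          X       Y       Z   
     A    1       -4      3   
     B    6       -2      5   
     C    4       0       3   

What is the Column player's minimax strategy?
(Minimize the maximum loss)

Column should play Y, value = 0

Work:
Column player minimizes Row's maximum payoff:
Column X: max payoff to Row = 6
Column Y: max payoff to Row = 0
Column Z: max payoff to Row = 5
Minimum is 0, achieved by column Y.
Minimax strategy: Y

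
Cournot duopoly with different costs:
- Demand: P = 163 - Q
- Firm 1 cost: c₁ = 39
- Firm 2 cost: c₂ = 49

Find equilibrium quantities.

q₁* = 44.67, q₂* = 34.67

Work:
Reaction: q₁ = (163 - 39 - q₂)/2
Reaction: q₂ = (163 - 49 - q₁)/2
Solve simultaneously:
q₁* = (163 - 2×39 + 49)/3 = 44.67
q₂* = (163 - 2×49 + 39)/3 = 34.67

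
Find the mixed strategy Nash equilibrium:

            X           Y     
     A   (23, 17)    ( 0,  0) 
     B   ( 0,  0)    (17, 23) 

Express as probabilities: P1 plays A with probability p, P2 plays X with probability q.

p = 0.575, q = 0.425

Work:
Find probabilities that make opponent indifferent:
P2 chooses q to make P1 indifferent between A and B
P1 chooses p to make P2 indifferent between X and Y
Mixed NE: P1 plays (A: 0.575, B: 0.425), P2 plays (X: 0.425, Y: 0.575)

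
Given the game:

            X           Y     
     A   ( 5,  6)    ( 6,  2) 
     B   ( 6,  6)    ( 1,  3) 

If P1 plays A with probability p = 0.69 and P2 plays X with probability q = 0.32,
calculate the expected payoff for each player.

E[P1] = 4.7252, E[P2] = 3.4908

Work:
E[P1] = p·q·π₁(A,X) + p·(1-q)·π₁(A,Y) + (1-p)·q·π₁(B,X) + (1-p)·(1-q)·π₁(B,Y)
= 0.69·0.32·5 + 0.69·0.68·6 + 0.31·0.32·6 + 0.31·0.68·1
= 4.7252

E[P2] = 3.4908 (similar calculation)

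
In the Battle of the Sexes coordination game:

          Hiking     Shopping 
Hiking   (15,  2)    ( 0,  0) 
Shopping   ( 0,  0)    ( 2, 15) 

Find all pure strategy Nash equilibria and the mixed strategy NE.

Pure NE: (Hiking, Hiking) and (Shopping, Shopping); Mixed NE: p = 0.8824, q = 0.1176

Work:
Check pure NE:
(Hiking, Hiking): (15, 2) - no unilateral deviation beneficial
(Shopping, Shopping): (2, 15) - no unilateral deviation beneficial
Mixed NE: P1 plays Hiking with p = 0.8824, P2 plays Hiking with q = 0.1176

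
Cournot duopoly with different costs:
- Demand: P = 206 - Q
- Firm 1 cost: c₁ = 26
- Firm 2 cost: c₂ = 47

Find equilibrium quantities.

q₁* = 67.0, q₂* = 46.0

Work:
Reaction: q₁ = (206 - 26 - q₂)/2
Reaction: q₂ = (206 - 47 - q₁)/2
Solve simultaneously:
q₁* = (206 - 2×26 + 47)/3 = 67.0
q₂* = (206 - 2×47 + 26)/3 = 46.0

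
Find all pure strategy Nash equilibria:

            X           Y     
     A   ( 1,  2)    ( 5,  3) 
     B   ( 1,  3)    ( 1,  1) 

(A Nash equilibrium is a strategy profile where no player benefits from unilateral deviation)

Nash equilibrium: (A, Y), (B, X)

Work:
Best responses:
  P1 vs X: payoffs [1, 1] → best response A/B (payoff 1)
  P1 vs Y: payoffs [5, 1] → best response A (payoff 5)
  P2 vs A: payoffs [2, 3] → best response Y (payoff 3)
  P2 vs B: payoffs [3, 1] → best response X (payoff 3)
Mutual best responses: (A,Y), (B,X) → Nash equilibria.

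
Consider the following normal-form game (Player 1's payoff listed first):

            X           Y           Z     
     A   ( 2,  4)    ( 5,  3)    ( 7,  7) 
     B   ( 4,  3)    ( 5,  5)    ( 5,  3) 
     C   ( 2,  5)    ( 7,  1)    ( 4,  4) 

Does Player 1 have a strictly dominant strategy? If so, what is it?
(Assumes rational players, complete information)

No strictly dominant strategy exists for Player 1

Work:
A strategy strictly dominates another if it gives a strictly higher payoff against every opponent action. Compare each pair of P1's strategies column-by-column:
  A vs B: [2 vs 4, 5 vs 5, 7 vs 5] → A does not strictly dominate B (column X: 2 ≤ 4)
  A vs C: [2 vs 2, 5 vs 7, 7 vs 4] → A does not strictly dominate C (column X: 2 ≤ 2)
  B vs A: [4 vs 2, 5 vs 5, 5 vs 7] → B does not strictly dominate A (column Y: 5 ≤ 5)
  B vs C: [4 vs 2, 5 vs 7, 5 vs 4] → B does not strictly dominate C (column Y: 5 ≤ 7)
  C vs A: [2 vs 2, 7 vs 5, 4 vs 7] → C does not strictly dominate A (column X: 2 ≤ 2)
  C vs B: [2 vs 4, 7 vs 5, 4 vs 5] → C does not strictly dominate B (column X: 2 ≤ 4)
No single strategy strictly dominates all others → no strictly dominant strategy.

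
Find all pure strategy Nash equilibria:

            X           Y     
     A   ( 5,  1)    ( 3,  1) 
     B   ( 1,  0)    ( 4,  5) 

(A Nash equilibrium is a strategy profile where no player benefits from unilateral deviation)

Nash equilibrium: (A, X), (B, Y)

Work:
Best responses:
  P1 vs X: payoffs [5, 1] → best response A (payoff 5)
  P1 vs Y: payoffs [3, 4] → best response B (payoff 4)
  P2 vs A: payoffs [1, 1] → best response X/Y (payoff 1)
  P2 vs B: payoffs [0, 5] → best response Y (payoff 5)
Mutual best responses: (A,X), (B,Y) → Nash equilibria.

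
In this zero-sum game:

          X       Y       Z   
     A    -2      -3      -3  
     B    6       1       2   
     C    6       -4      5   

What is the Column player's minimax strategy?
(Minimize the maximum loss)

Column should play Y, value = 1

Work:
Column player minimizes Row's maximum payoff:
Column X: max payoff to Row = 6
Column Y: max payoff to Row = 1
Column Z: max payoff to Row = 5
Minimum is 1, achieved by column Y.
Minimax strategy: Y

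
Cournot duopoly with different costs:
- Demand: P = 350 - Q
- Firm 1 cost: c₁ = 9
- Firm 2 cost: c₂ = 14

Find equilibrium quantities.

q₁* = 115.33, q₂* = 110.33

Work:
Reaction: q₁ = (350 - 9 - q₂)/2
Reaction: q₂ = (350 - 14 - q₁)/2
Solve simultaneously:
q₁* = (350 - 2×9 + 14)/3 = 115.33
q₂* = (350 - 2×14 + 9)/3 = 110.33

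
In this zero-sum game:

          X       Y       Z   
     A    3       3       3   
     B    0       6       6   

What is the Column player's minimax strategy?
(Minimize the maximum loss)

Column should play X, value = 3

Work:
Column player minimizes Row's maximum payoff:
Column X: max payoff to Row = 3
Column Y: max payoff to Row = 6
Column Z: max payoff to Row = 6
Minimum is 3, achieved by column X.
Minimax strategy: X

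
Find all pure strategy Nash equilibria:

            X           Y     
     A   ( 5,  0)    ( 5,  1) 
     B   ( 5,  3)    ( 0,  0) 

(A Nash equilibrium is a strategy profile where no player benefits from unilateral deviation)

Nash equilibrium: (A, Y), (B, X)

Work:
Best responses:
  P1 vs X: payoffs [5, 5] → best response A/B (payoff 5)
  P1 vs Y: payoffs [5, 0] → best response A (payoff 5)
  P2 vs A: payoffs [0, 1] → best response Y (payoff 1)
  P2 vs B: payoffs [3, 0] → best response X (payoff 3)
Mutual best responses: (A,Y), (B,X) → Nash equilibria.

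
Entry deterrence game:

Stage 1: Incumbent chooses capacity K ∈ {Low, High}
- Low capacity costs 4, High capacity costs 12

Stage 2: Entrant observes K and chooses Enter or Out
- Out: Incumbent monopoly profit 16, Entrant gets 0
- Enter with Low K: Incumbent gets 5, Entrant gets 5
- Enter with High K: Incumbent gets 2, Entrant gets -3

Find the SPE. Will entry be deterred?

SPE: (High, Enter|Low, Out|High); Entry deterred. Incumbent net profit = 4

Work:
After Low K: Entrant enters (5 > 0)
After High K: Entrant stays out (-3 < 0)
Incumbent: Low → 5−4=1, High → 16−12=4
Incumbent chooses High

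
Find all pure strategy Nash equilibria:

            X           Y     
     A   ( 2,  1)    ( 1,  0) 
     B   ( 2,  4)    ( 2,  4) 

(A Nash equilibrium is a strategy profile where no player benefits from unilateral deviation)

Nash equilibrium: (A, X), (B, X), (B, Y)

Work:
Best responses:
  P1 vs X: payoffs [2, 2] → best response A/B (payoff 2)
  P1 vs Y: payoffs [1, 2] → best response B (payoff 2)
  P2 vs A: payoffs [1, 0] → best response X (payoff 1)
  P2 vs B: payoffs [4, 4] → best response X/Y (payoff 4)
Mutual best responses: (A,X), (B,X), (B,Y) → Nash equilibria.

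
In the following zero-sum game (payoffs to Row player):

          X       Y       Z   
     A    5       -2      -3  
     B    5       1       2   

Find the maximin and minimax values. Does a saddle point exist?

Maximin = 1, Minimax = 1, Saddle: True

Work:
Row minimums: [-3, 1] → maximin = 1
Column maximums: [5, 1, 2] → minimax = 1
Saddle point exists! Game value = 1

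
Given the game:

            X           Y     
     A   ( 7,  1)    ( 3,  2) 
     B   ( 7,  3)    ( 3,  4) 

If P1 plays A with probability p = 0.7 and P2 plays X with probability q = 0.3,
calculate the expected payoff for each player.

E[P1] = 4.2, E[P2] = 2.3

Work:
E[P1] = p·q·π₁(A,X) + p·(1-q)·π₁(A,Y) + (1-p)·q·π₁(B,X) + (1-p)·(1-q)·π₁(B,Y)
= 0.7·0.3·7 + 0.7·0.7·3 + 0.3·0.3·7 + 0.3·0.7·3
= 4.2

E[P2] = 2.3 (similar calculation)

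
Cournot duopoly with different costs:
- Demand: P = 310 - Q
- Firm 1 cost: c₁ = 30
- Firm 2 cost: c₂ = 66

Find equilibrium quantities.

q₁* = 105.33, q₂* = 69.33

Work:
Reaction: q₁ = (310 - 30 - q₂)/2
Reaction: q₂ = (310 - 66 - q₁)/2
Solve simultaneously:
q₁* = (310 - 2×30 + 66)/3 = 105.33
q₂* = (310 - 2×66 + 30)/3 = 69.33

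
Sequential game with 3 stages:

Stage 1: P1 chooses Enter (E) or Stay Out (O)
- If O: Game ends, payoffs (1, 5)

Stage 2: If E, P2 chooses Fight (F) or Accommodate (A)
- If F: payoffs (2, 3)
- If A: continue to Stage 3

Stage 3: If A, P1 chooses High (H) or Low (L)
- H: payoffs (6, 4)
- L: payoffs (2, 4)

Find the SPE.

SPE: (E, A, H); Outcome (6, 4)

Work:
Stage 3: P1 chooses H (6 vs 2)
Stage 2: P2: F->3, A->4 (anticipating H). Choose A
Stage 1: P1: O->1, E->6 (anticipating A, H). Choose E
SPE path: E -> A -> H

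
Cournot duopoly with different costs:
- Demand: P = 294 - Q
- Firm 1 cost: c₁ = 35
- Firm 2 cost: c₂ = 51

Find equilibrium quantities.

q₁* = 91.67, q₂* = 75.67

Work:
Reaction: q₁ = (294 - 35 - q₂)/2
Reaction: q₂ = (294 - 51 - q₁)/2
Solve simultaneously:
q₁* = (294 - 2×35 + 51)/3 = 91.67
q₂* = (294 - 2×51 + 35)/3 = 75.67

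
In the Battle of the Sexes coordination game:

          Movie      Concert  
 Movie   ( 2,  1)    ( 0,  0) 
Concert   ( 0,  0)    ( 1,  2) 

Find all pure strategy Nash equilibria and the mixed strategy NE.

Pure NE: (Movie, Movie) and (Concert, Concert); Mixed NE: p = 0.6667, q = 0.3333

Work:
Check pure NE:
(Movie, Movie): (2, 1) - no unilateral deviation beneficial
(Concert, Concert): (1, 2) - no unilateral deviation beneficial
Mixed NE: P1 plays Movie with p = 0.6667, P2 plays Movie with q = 0.3333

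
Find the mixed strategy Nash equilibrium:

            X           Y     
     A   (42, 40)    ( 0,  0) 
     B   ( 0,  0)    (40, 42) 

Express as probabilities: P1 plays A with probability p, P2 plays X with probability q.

p = 0.5122, q = 0.4878

Work:
Find probabilities that make opponent indifferent:
P2 chooses q to make P1 indifferent between A and B
P1 chooses p to make P2 indifferent between X and Y
Mixed NE: P1 plays (A: 0.5122, B: 0.4878), P2 plays (X: 0.4878, Y: 0.5122)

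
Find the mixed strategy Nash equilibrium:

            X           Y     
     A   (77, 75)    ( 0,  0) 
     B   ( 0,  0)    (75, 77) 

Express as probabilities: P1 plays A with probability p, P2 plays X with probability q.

p = 0.5066, q = 0.4934

Work:
Find probabilities that make opponent indifferent:
P2 chooses q to make P1 indifferent between A and B
P1 chooses p to make P2 indifferent between X and Y
Mixed NE: P1 plays (A: 0.5066, B: 0.4934), P2 plays (X: 0.4934, Y: 0.5066)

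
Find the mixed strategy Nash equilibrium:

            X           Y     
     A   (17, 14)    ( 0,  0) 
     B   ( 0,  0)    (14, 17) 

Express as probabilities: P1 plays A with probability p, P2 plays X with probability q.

p = 0.5484, q = 0.4516

Work:
Find probabilities that make opponent indifferent:
P2 chooses q to make P1 indifferent between A and B
P1 chooses p to make P2 indifferent between X and Y
Mixed NE: P1 plays (A: 0.5484, B: 0.4516), P2 plays (X: 0.4516, Y: 0.5484)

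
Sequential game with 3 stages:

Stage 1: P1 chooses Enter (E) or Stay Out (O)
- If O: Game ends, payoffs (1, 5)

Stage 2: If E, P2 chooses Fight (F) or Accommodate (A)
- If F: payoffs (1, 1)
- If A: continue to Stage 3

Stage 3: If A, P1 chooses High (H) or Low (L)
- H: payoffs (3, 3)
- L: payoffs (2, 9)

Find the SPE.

SPE: (E, A, H); Outcome (3, 3)

Work:
Stage 3: P1 chooses H (3 vs 2)
Stage 2: P2: F->1, A->3 (anticipating H). Choose A
Stage 1: P1: O->1, E->3 (anticipating A, H). Choose E
SPE path: E -> A -> H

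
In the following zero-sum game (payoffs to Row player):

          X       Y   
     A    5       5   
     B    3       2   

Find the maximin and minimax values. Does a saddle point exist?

Maximin = 5, Minimax = 5, Saddle: True

Work:
Row minimums: [5, 2] → maximin = 5
Column maximums: [5, 5] → minimax = 5
Saddle point exists! Game value = 5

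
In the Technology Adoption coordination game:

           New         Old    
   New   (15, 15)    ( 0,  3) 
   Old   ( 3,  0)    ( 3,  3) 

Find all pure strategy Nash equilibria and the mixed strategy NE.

Pure NE: (New, New) and (Old, Old); Mixed NE: p = 0.2, q = 0.2

Work:
Check pure NE:
(New, New): (15, 15) - no unilateral deviation beneficial
(Old, Old): (3, 3) - no unilateral deviation beneficial
Mixed NE: P1 plays New with p = 0.2, P2 plays New with q = 0.2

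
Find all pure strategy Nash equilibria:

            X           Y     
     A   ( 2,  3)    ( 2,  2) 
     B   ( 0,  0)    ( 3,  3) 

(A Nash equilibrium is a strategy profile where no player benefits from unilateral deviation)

Nash equilibrium: (A, X), (B, Y)

Work:
Best responses:
  P1 vs X: payoffs [2, 0] → best response A (payoff 2)
  P1 vs Y: payoffs [2, 3] → best response B (payoff 3)
  P2 vs A: payoffs [3, 2] → best response X (payoff 3)
  P2 vs B: payoffs [0, 3] → best response Y (payoff 3)
Mutual best responses: (A,X), (B,Y) → Nash equilibria.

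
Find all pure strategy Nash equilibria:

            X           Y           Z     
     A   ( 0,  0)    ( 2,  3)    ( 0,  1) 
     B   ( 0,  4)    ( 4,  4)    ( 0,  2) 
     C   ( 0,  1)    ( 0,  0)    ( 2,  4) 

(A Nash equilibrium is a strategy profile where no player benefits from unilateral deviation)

Nash equilibrium: (B, X), (B, Y), (C, Z)

Work:
Best responses:
  P1 vs X: payoffs [0, 0, 0] → best response A/B/C (payoff 0)
  P1 vs Y: payoffs [2, 4, 0] → best response B (payoff 4)
  P1 vs Z: payoffs [0, 0, 2] → best response C (payoff 2)
  P2 vs A: payoffs [0, 3, 1] → best response Y (payoff 3)
  P2 vs B: payoffs [4, 4, 2] → best response X/Y (payoff 4)
  P2 vs C: payoffs [1, 0, 4] → best response Z (payoff 4)
Mutual best responses: (B,X), (B,Y), (C,Z) → Nash equilibria.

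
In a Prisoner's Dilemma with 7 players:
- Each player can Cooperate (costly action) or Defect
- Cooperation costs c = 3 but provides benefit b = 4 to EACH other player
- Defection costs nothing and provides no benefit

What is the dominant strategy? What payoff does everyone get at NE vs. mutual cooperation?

Dominant: Defect; NE payoff = 0; Coop payoff = 21

Work:
Defect dominates (saves cost c = 3, benefit to others is external)
NE: All defect → everyone gets 0
If all cooperate: each receives (6)×4 - 3 = 21
Social dilemma: 21 > 0 but NE gives 0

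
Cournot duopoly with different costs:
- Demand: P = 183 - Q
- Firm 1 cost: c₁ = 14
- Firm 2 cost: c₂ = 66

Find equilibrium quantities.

q₁* = 73.67, q₂* = 21.67

Work:
Reaction: q₁ = (183 - 14 - q₂)/2
Reaction: q₂ = (183 - 66 - q₁)/2
Solve simultaneously:
q₁* = (183 - 2×14 + 66)/3 = 73.67
q₂* = (183 - 2×66 + 14)/3 = 21.67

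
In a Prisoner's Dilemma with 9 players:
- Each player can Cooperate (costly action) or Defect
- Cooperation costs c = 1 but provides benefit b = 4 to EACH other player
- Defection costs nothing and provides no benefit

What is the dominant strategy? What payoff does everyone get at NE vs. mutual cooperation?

Dominant: Defect; NE payoff = 0; Coop payoff = 31

Work:
Defect dominates (saves cost c = 1, benefit to others is external)
NE: All defect → everyone gets 0
If all cooperate: each receives (8)×4 - 1 = 31
Social dilemma: 31 > 0 but NE gives 0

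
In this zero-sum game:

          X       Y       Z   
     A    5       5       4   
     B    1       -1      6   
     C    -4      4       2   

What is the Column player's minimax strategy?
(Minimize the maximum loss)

Column should play X or Y (all achieve the minimum), value = 5

Work:
Column player minimizes Row's maximum payoff:
Column X: max payoff to Row = 5
Column Y: max payoff to Row = 5
Column Z: max payoff to Row = 6
Minimum is 5, achieved by columns X, Y (tied).
Each of X or Y is a minimax strategy.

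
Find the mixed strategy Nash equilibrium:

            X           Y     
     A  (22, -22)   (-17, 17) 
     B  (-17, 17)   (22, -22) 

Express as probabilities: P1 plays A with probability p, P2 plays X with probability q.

p = 0.5, q = 0.5

Work:
Find probabilities that make opponent indifferent:
P2 chooses q to make P1 indifferent between A and B
P1 chooses p to make P2 indifferent between X and Y
Mixed NE: P1 plays (A: 0.5, B: 0.5), P2 plays (X: 0.5, Y: 0.5)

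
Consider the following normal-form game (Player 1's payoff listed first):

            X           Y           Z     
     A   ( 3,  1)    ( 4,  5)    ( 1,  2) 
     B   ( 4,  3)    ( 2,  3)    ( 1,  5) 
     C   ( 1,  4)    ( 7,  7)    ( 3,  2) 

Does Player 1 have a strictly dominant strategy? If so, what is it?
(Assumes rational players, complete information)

No strictly dominant strategy exists for Player 1

Work:
A strategy strictly dominates another if it gives a strictly higher payoff against every opponent action. Compare each pair of P1's strategies column-by-column:
  A vs B: [3 vs 4, 4 vs 2, 1 vs 1] → A does not strictly dominate B (column X: 3 ≤ 4)
  A vs C: [3 vs 1, 4 vs 7, 1 vs 3] → A does not strictly dominate C (column Y: 4 ≤ 7)
  B vs A: [4 vs 3, 2 vs 4, 1 vs 1] → B does not strictly dominate A (column Y: 2 ≤ 4)
  B vs C: [4 vs 1, 2 vs 7, 1 vs 3] → B does not strictly dominate C (column Y: 2 ≤ 7)
  C vs A: [1 vs 3, 7 vs 4, 3 vs 1] → C does not strictly dominate A (column X: 1 ≤ 3)
  C vs B: [1 vs 4, 7 vs 2, 3 vs 1] → C does not strictly dominate B (column X: 1 ≤ 4)
No single strategy strictly dominates all others → no strictly dominant strategy.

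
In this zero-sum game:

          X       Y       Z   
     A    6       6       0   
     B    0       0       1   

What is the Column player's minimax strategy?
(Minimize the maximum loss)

Column should play Z, value = 1

Work:
Column player minimizes Row's maximum payoff:
Column X: max payoff to Row = 6
Column Y: max payoff to Row = 6
Column Z: max payoff to Row = 1
Minimum is 1, achieved by column Z.
Minimax strategy: Z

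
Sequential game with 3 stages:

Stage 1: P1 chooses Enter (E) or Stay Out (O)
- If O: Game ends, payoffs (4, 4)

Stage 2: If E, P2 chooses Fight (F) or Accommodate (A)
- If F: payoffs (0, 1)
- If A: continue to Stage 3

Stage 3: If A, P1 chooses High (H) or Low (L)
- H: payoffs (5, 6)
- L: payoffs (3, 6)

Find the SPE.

SPE: (E, A, H); Outcome (5, 6)

Work:
Stage 3: P1 chooses H (5 vs 3)
Stage 2: P2: F->1, A->6 (anticipating H). Choose A
Stage 1: P1: O->4, E->5 (anticipating A, H). Choose E
SPE path: E -> A -> H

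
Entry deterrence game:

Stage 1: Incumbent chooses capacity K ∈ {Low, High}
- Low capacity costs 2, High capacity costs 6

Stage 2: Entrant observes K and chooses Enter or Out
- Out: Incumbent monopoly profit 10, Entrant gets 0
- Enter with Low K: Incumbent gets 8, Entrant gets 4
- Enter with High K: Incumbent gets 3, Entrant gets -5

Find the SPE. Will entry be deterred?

SPE: (Low, Enter|Low, Out|High); Entry not deterred. Incumbent net profit = 6, Entrant gets 4

Work:
After Low K: Entrant enters (4 > 0)
After High K: Entrant stays out (-5 < 0)
Incumbent: Low → 8−2=6, High → 10−6=4
Incumbent chooses Low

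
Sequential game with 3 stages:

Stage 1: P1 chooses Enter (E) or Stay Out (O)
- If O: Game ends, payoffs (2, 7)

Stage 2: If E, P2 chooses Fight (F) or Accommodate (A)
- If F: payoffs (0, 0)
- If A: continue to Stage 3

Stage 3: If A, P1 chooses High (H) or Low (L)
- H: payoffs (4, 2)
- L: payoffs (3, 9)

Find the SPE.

SPE: (E, A, H); Outcome (4, 2)

Work:
Stage 3: P1 chooses H (4 vs 3)
Stage 2: P2: F->0, A->2 (anticipating H). Choose A
Stage 1: P1: O->2, E->4 (anticipating A, H). Choose E
SPE path: E -> A -> H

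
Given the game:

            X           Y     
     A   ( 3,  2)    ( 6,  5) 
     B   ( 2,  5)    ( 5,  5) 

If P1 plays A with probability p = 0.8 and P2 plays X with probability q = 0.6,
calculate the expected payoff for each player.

E[P1] = 4.0, E[P2] = 3.56

Work:
E[P1] = p·q·π₁(A,X) + p·(1-q)·π₁(A,Y) + (1-p)·q·π₁(B,X) + (1-p)·(1-q)·π₁(B,Y)
= 0.8·0.6·3 + 0.8·0.4·6 + 0.2·0.6·2 + 0.2·0.4·5
= 4.0

E[P2] = 3.56 (similar calculation)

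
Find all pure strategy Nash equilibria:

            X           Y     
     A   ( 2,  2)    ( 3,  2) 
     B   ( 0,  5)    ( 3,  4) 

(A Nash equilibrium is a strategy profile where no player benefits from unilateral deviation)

Nash equilibrium: (A, X), (A, Y)

Work:
Best responses:
  P1 vs X: payoffs [2, 0] → best response A (payoff 2)
  P1 vs Y: payoffs [3, 3] → best response A/B (payoff 3)
  P2 vs A: payoffs [2, 2] → best response X/Y (payoff 2)
  P2 vs B: payoffs [5, 4] → best response X (payoff 5)
Mutual best responses: (A,X), (A,Y) → Nash equilibria.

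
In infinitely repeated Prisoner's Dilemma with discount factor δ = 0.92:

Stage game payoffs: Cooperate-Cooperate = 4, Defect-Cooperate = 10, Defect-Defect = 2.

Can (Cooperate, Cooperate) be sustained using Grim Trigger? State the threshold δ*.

δ* = 0.75; since δ = 0.92 ≥ 0.75, cooperation can be sustained

Work:
For Grim Trigger:
Cooperate forever: 4/(1-δ)
Defect then punished: 10 + 2·δ/(1-δ)
Need: 4/(1-δ) ≥ 10 + 2·δ/(1-δ)
Solving: δ ≥ (T-R)/(T-P) = (10-4)/(10-2) = 0.75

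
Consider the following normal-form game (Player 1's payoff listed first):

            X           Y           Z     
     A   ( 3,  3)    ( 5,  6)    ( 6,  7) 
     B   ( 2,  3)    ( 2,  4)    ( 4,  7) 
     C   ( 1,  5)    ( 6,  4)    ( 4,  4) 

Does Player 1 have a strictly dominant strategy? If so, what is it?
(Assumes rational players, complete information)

No strictly dominant strategy exists for Player 1

Work:
A strategy strictly dominates another if it gives a strictly higher payoff against every opponent action. Compare each pair of P1's strategies column-by-column:
  A vs B: [3 vs 2, 5 vs 2, 6 vs 4] → A strictly dominates B
  A vs C: [3 vs 1, 5 vs 6, 6 vs 4] → A does not strictly dominate C (column Y: 5 ≤ 6)
  B vs A: [2 vs 3, 2 vs 5, 4 vs 6] → B does not strictly dominate A (column X: 2 ≤ 3)
  B vs C: [2 vs 1, 2 vs 6, 4 vs 4] → B does not strictly dominate C (column Y: 2 ≤ 6)
  C vs A: [1 vs 3, 6 vs 5, 4 vs 6] → C does not strictly dominate A (column X: 1 ≤ 3)
  C vs B: [1 vs 2, 6 vs 2, 4 vs 4] → C does not strictly dominate B (column X: 1 ≤ 2)
No single strategy strictly dominates all others → no strictly dominant strategy.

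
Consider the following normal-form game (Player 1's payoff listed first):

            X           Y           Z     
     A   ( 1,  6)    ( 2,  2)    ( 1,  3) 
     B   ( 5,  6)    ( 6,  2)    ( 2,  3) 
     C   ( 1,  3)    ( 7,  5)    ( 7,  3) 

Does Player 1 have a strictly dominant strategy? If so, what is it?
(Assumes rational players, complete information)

No strictly dominant strategy exists for Player 1

Work:
A strategy strictly dominates another if it gives a strictly higher payoff against every opponent action. Compare each pair of P1's strategies column-by-column:
  A vs B: [1 vs 5, 2 vs 6, 1 vs 2] → A does not strictly dominate B (column X: 1 ≤ 5)
  A vs C: [1 vs 1, 2 vs 7, 1 vs 7] → A does not strictly dominate C (column X: 1 ≤ 1)
  B vs A: [5 vs 1, 6 vs 2, 2 vs 1] → B strictly dominates A
  B vs C: [5 vs 1, 6 vs 7, 2 vs 7] → B does not strictly dominate C (column Y: 6 ≤ 7)
  C vs A: [1 vs 1, 7 vs 2, 7 vs 1] → C does not strictly dominate A (column X: 1 ≤ 1)
  C vs B: [1 vs 5, 7 vs 6, 7 vs 2] → C does not strictly dominate B (column X: 1 ≤ 5)
No single strategy strictly dominates all others → no strictly dominant strategy.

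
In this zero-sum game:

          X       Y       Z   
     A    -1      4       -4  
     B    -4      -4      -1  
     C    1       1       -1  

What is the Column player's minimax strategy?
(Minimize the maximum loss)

Column should play Z, value = -1

Work:
Column player minimizes Row's maximum payoff:
Column X: max payoff to Row = 1
Column Y: max payoff to Row = 4
Column Z: max payoff to Row = -1
Minimum is -1, achieved by column Z.
Minimax strategy: Z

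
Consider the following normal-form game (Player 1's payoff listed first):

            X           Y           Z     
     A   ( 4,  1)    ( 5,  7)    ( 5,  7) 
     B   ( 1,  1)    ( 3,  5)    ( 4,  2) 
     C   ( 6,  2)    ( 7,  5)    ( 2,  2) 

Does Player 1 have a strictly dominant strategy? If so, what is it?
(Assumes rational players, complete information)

No strictly dominant strategy exists for Player 1

Work:
A strategy strictly dominates another if it gives a strictly higher payoff against every opponent action. Compare each pair of P1's strategies column-by-column:
  A vs B: [4 vs 1, 5 vs 3, 5 vs 4] → A strictly dominates B
  A vs C: [4 vs 6, 5 vs 7, 5 vs 2] → A does not strictly dominate C (column X: 4 ≤ 6)
  B vs A: [1 vs 4, 3 vs 5, 4 vs 5] → B does not strictly dominate A (column X: 1 ≤ 4)
  B vs C: [1 vs 6, 3 vs 7, 4 vs 2] → B does not strictly dominate C (column X: 1 ≤ 6)
  C vs A: [6 vs 4, 7 vs 5, 2 vs 5] → C does not strictly dominate A (column Z: 2 ≤ 5)
  C vs B: [6 vs 1, 7 vs 3, 2 vs 4] → C does not strictly dominate B (column Z: 2 ≤ 4)
No single strategy strictly dominates all others → no strictly dominant strategy.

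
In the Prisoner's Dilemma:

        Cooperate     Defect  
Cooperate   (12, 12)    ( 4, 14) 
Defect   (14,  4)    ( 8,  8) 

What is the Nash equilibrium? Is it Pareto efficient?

(Defect, Defect) is NE; not Pareto efficient

Work:
Defect dominates Cooperate for both players:
If P2 cooperates: Defect (14) > Cooperate (12)
If P2 defects: Defect (8) > Cooperate (4)
NE: (Defect, Defect) with payoff (8, 8)
But (Cooperate, Cooperate) = (12, 12) Pareto dominates (8, 8)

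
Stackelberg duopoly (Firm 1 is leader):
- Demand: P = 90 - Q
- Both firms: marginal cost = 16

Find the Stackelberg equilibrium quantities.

q₁* (leader) = 37.0, q₂* (follower) = 18.5

Work:
Follower's reaction: q₂ = (a - c - q₁)/2
Leader substitutes: π₁ = q₁·(a - q₁ - (a-c-q₁)/2 - c)
FOC: q₁* = (90 - 16)/2 = 37.00
Then: q₂* = (90 - 16 - 37.0)/2 = 18.50
Leader has first-mover advantage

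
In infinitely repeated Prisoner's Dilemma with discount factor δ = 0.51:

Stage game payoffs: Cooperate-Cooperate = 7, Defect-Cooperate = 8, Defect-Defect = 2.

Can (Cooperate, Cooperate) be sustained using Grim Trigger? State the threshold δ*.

δ* = 0.1667; since δ = 0.51 ≥ 0.1667, cooperation can be sustained

Work:
For Grim Trigger:
Cooperate forever: 7/(1-δ)
Defect then punished: 8 + 2·δ/(1-δ)
Need: 7/(1-δ) ≥ 8 + 2·δ/(1-δ)
Solving: δ ≥ (T-R)/(T-P) = (8-7)/(8-2) = 0.1667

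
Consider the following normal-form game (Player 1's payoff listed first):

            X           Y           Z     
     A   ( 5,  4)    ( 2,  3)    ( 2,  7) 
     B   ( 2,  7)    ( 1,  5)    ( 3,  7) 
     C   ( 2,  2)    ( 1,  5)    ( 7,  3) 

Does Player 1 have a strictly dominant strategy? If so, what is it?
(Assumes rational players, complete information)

No strictly dominant strategy exists for Player 1

Work:
A strategy strictly dominates another if it gives a strictly higher payoff against every opponent action. Compare each pair of P1's strategies column-by-column:
  A vs B: [5 vs 2, 2 vs 1, 2 vs 3] → A does not strictly dominate B (column Z: 2 ≤ 3)
  A vs C: [5 vs 2, 2 vs 1, 2 vs 7] → A does not strictly dominate C (column Z: 2 ≤ 7)
  B vs A: [2 vs 5, 1 vs 2, 3 vs 2] → B does not strictly dominate A (column X: 2 ≤ 5)
  B vs C: [2 vs 2, 1 vs 1, 3 vs 7] → B does not strictly dominate C (column X: 2 ≤ 2)
  C vs A: [2 vs 5, 1 vs 2, 7 vs 2] → C does not strictly dominate A (column X: 2 ≤ 5)
  C vs B: [2 vs 2, 1 vs 1, 7 vs 3] → C does not strictly dominate B (column X: 2 ≤ 2)
No single strategy strictly dominates all others → no strictly dominant strategy.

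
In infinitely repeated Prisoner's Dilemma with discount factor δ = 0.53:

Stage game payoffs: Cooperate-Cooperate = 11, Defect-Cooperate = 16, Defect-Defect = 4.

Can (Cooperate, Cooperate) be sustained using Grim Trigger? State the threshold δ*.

δ* = 0.4167; since δ = 0.53 ≥ 0.4167, cooperation can be sustained

Work:
For Grim Trigger:
Cooperate forever: 11/(1-δ)
Defect then punished: 16 + 4·δ/(1-δ)
Need: 11/(1-δ) ≥ 16 + 4·δ/(1-δ)
Solving: δ ≥ (T-R)/(T-P) = (16-11)/(16-4) = 0.4167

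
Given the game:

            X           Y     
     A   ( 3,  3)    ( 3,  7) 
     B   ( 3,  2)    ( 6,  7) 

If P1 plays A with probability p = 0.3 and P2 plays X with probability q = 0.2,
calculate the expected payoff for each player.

E[P1] = 4.68, E[P2] = 6.06

Work:
E[P1] = p·q·π₁(A,X) + p·(1-q)·π₁(A,Y) + (1-p)·q·π₁(B,X) + (1-p)·(1-q)·π₁(B,Y)
= 0.3·0.2·3 + 0.3·0.8·3 + 0.7·0.2·3 + 0.7·0.8·6
= 4.68

E[P2] = 6.06 (similar calculation)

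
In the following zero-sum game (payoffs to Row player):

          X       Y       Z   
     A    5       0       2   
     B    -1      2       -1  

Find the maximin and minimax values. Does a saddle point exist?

Maximin = 0, Minimax = 2, Saddle: False

Work:
Row minimums: [0, -1] → maximin = 0
Column maximums: [5, 2, 2] → minimax = 2
No saddle point (maximin ≠ minimax). Mixed strategy needed.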